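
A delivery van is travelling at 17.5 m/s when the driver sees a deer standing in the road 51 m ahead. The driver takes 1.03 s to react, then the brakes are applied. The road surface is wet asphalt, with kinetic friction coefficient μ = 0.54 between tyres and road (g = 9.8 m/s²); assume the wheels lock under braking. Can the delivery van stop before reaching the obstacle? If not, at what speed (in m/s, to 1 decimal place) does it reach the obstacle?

Yes — it stops about 4.0 m short of the obstacle, so it never reaches it

a = μg = 0.54 × 9.8 = 5.292 m/s².
Reaction distance = 17.5000 × 1.03 = 18.025 m.
Braking distance = v²/(2a) = 306.250 / 10.584 = 28.935 m.
Total stopping distance = 18.025 + 28.935 = 46.960 m, vs 51 m available — it stops with 51 − 46.960 = 4.040 m to spare.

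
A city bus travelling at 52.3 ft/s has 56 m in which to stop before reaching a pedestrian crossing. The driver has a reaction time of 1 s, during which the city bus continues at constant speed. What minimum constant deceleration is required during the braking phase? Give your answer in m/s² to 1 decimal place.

Required deceleration ≈ 3.2 m/s²

52.3 ft/s × 0.3048 = 15.9410 m/s.
Distance covered during reaction = 15.9410 × 1 = 15.941 m.
Distance available for braking: 56 − 15.941 = 40.059 m.
v² = 2a·d ⇒ a = v²/(2d) = 15.9410² / (2 × 40.059) = 254.115 / 80.118 = 3.1718 m/s².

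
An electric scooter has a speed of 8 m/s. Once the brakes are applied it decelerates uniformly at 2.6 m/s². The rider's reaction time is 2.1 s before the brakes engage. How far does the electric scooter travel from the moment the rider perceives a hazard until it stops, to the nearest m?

Reaction distance = v·t_r = 8.0000 × 2.1 = 16.800 m.
Braking distance = v²/(2a) = 8.0000² / (2 × 2.600) = 64.000 / 5.200 = 12.308 m.
Total = 16.800 + 12.308 = 29.108 m.

Total stopping distance ≈ 29 m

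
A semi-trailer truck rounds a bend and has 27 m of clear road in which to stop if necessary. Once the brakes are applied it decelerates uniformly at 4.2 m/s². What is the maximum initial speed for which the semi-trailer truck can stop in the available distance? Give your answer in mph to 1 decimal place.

Maximum speed ≈ 33.7 mph

v²/(2a) = d ⇒ v = √(2 × 4.200 × 27) = √226.80 = 15.0599 m/s.
15.0599 m/s ÷ 0.44704 = 33.688 mph.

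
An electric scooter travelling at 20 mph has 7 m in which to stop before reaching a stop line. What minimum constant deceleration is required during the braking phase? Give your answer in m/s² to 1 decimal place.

Required deceleration ≈ 5.7 m/s²

20 mph × 0.44704 = 8.9408 m/s.
v² = 2a·d ⇒ a = v²/(2d) = 8.9408² / (2 × 7.000) = 79.938 / 14.000 = 5.7099 m/s².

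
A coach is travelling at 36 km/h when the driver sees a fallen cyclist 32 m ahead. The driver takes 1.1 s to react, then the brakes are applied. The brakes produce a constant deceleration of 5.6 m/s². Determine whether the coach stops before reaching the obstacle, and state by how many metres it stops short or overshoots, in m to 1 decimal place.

Yes — it stops 12.1 m short of the obstacle

36 km/h ÷ 3.6 = 10.0000 m/s.
Reaction distance = 10.0000 × 1.1 = 11.000 m.
Braking distance = v²/(2a) = 100.000 / 11.200 = 8.929 m.
Total stopping distance = 11.000 + 8.929 = 19.929 m, vs 32 m available — it stops with 32 − 19.929 = 12.071 m to spare.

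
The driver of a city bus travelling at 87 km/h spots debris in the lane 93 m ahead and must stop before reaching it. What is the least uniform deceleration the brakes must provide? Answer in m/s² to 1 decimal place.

Required deceleration ≈ 3.1 m/s²

87 km/h ÷ 3.6 = 24.1667 m/s.
v² = 2a·d ⇒ a = v²/(2d) = 24.1667² / (2 × 93.000) = 584.029 / 186.000 = 3.1399 m/s².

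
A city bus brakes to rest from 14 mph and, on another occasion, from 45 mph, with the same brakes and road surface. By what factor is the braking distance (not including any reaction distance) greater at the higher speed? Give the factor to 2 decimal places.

Braking distance d = v²/(2a), so with a fixed, d ∝ v².
Factor = (45/14)² = 3.2143² = 10.3317.

Factor ≈ 10.33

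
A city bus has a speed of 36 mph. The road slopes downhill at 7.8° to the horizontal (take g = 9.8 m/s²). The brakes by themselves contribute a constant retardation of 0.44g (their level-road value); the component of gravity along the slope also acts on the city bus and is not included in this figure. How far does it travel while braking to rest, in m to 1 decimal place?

36 mph × 0.44704 = 16.0934 m/s.
a = 0.44 × 9.8 = 4.312 m/s².
Gravity along the downhill slope reduces the braking deceleration: a_eff = 4.312 − 9.8·sin 7.8° = 4.312 − 1.330 = 2.982 m/s².
Braking distance = v²/(2a) = 16.0934² / (2 × 2.982) = 258.998 / 5.964 = 43.427 m.

Braking distance ≈ 43.4 m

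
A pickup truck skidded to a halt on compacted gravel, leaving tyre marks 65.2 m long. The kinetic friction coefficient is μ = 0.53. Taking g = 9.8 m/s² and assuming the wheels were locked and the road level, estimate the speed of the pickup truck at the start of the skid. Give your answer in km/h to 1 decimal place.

Initial speed ≈ 93.7 km/h

Deceleration a = μg = 0.53 × 9.8 = 5.194 m/s².
v = √(2a·d) = √(2 × 5.194 × 65.2) = √677.298 = 26.0249 m/s.
= 26.0249 × 3.6 = 93.690 km/h.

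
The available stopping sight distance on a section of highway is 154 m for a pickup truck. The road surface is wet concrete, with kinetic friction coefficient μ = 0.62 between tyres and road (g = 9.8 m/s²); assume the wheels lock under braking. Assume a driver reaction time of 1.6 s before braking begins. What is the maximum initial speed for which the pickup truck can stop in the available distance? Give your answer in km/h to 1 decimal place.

Maximum speed ≈ 124.6 km/h

a = μg = 0.62 × 9.8 = 6.076 m/s².
Stopping distance: v·t_r + v²/(2a) = 154 with t_r = 1.6 s and a = 6.076 m/s².
So v² + 19.443 v − 1871.41 = 0.
Positive root: v = −a·t_r + √((a·t_r)² + 2a·d) = −9.722 + √(94.517 + 1871.41) = 34.6168 m/s.
34.6168 m/s × 3.6 = 124.620 km/h.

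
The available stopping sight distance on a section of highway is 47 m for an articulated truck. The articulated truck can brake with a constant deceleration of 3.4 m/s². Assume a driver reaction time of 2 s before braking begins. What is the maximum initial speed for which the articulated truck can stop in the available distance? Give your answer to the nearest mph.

Maximum speed ≈ 28 mph

Stopping distance: v·t_r + v²/(2a) = 47 with t_r = 2 s and a = 3.400 m/s².
So v² + 13.600 v − 319.60 = 0.
Positive root: v = −a·t_r + √((a·t_r)² + 2a·d) = −6.800 + √(46.240 + 319.60) = 12.3269 m/s.
12.3269 m/s ÷ 0.44704 = 27.574 mph.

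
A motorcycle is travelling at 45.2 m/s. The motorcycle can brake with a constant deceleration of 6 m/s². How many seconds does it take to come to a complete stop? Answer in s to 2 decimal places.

Braking time ≈ 7.53 s

Braking time = v/a = 45.2000 / 6.000 = 7.533 s.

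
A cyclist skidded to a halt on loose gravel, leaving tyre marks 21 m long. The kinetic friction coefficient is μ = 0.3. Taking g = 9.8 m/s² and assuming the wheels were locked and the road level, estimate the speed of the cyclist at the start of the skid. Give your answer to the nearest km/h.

Initial speed ≈ 40 km/h

Deceleration a = μg = 0.3 × 9.8 = 2.940 m/s².
v = √(2a·d) = √(2 × 2.940 × 21) = √123.480 = 11.1122 m/s.
= 11.1122 × 3.6 = 40.004 km/h.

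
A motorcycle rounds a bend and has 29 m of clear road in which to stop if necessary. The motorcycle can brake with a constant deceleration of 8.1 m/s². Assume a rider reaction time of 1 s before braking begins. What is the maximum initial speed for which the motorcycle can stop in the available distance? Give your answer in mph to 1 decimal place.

Stopping distance: v·t_r + v²/(2a) = 29 with t_r = 1 s and a = 8.100 m/s².
So v² + 16.200 v − 469.80 = 0.
Positive root: v = −a·t_r + √((a·t_r)² + 2a·d) = −8.100 + √(65.610 + 469.80) = 15.0389 m/s.
15.0389 m/s ÷ 0.44704 = 33.641 mph.

Maximum speed ≈ 33.6 mph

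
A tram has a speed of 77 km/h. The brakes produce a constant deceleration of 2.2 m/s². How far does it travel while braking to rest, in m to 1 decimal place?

Braking distance ≈ 104.0 m

77 km/h ÷ 3.6 = 21.3889 m/s.
Braking distance = v²/(2a) = 21.3889² / (2 × 2.200) = 457.485 / 4.400 = 103.974 m.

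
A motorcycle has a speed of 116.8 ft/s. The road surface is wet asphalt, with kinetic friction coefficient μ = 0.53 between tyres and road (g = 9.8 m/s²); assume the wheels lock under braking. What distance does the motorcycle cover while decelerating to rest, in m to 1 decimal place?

Braking distance ≈ 122.0 m

116.8 ft/s × 0.3048 = 35.6006 m/s.
a = μg = 0.53 × 9.8 = 5.194 m/s².
Braking distance = v²/(2a) = 35.6006² / (2 × 5.194) = 1267.403 / 10.388 = 122.006 m.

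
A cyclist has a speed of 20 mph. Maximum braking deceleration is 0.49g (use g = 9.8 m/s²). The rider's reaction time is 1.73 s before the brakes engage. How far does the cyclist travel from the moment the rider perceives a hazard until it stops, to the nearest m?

20 mph × 0.44704 = 8.9408 m/s.
a = 0.49 × 9.8 = 4.802 m/s².
Reaction distance = v·t_r = 8.9408 × 1.73 = 15.468 m.
Braking distance = v²/(2a) = 8.9408² / (2 × 4.802) = 79.938 / 9.604 = 8.323 m.
Total = 15.468 + 8.323 = 23.791 m.

Total stopping distance ≈ 24 m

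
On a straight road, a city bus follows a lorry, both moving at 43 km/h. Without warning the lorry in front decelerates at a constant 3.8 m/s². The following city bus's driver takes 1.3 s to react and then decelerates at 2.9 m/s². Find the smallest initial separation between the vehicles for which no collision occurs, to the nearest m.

43 km/h ÷ 3.6 = 11.9444 m/s.
Leader travels v²/(2a_L) = 142.669 / 7.600 = 18.772 m before stopping.
Follower covers v·t_r = 11.9444 × 1.3 = 15.528 m while reacting, then v²/(2a_F) = 142.669 / 5.800 = 24.598 m while braking, for a total of 15.528 + 24.598 = 40.126 m.
Since a_F ≤ a_L and the follower starts braking later, the follower is never slower than the leader, so the closest approach is when both have stopped.
Minimum gap = 40.126 − 18.772 = 21.354 m.

Minimum gap ≈ 21 m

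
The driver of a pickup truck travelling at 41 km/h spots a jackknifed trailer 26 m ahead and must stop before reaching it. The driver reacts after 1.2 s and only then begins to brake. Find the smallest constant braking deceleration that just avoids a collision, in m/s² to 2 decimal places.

41 km/h ÷ 3.6 = 11.3889 m/s.
Distance covered during reaction = 11.3889 × 1.2 = 13.667 m.
Distance available for braking: 26 − 13.667 = 12.333 m.
v² = 2a·d ⇒ a = v²/(2d) = 11.3889² / (2 × 12.333) = 129.707 / 24.666 = 5.2585 m/s².

Required deceleration ≈ 5.26 m/s²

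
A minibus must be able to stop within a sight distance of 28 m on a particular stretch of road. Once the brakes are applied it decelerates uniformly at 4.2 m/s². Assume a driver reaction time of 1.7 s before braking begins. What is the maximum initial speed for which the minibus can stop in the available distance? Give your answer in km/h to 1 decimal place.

Maximum speed ≈ 35.2 km/h

Stopping distance: v·t_r + v²/(2a) = 28 with t_r = 1.7 s and a = 4.200 m/s².
So v² + 14.280 v − 235.20 = 0.
Positive root: v = −a·t_r + √((a·t_r)² + 2a·d) = −7.140 + √(50.980 + 235.20) = 9.7769 m/s.
9.7769 m/s × 3.6 = 35.197 km/h.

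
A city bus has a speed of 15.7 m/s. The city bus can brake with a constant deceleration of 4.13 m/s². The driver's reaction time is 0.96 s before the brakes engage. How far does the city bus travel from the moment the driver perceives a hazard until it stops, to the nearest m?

Total stopping distance ≈ 45 m

Reaction distance = v·t_r = 15.7000 × 0.96 = 15.072 m.
Braking distance = v²/(2a) = 15.7000² / (2 × 4.130) = 246.490 / 8.260 = 29.841 m.
Total = 15.072 + 29.841 = 44.913 m.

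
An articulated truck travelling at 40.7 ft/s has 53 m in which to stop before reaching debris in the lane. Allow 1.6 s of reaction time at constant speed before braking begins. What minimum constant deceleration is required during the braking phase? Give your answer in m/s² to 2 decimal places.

Required deceleration ≈ 2.32 m/s²

40.7 ft/s × 0.3048 = 12.4054 m/s.
Distance covered during reaction = 12.4054 × 1.6 = 19.849 m.
Distance available for braking: 53 − 19.849 = 33.151 m.
v² = 2a·d ⇒ a = v²/(2d) = 12.4054² / (2 × 33.151) = 153.894 / 66.302 = 2.3211 m/s².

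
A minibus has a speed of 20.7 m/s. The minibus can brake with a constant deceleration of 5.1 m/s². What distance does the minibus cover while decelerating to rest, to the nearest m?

Braking distance = v²/(2a) = 20.7000² / (2 × 5.100) = 428.490 / 10.200 = 42.009 m.

Braking distance ≈ 42 m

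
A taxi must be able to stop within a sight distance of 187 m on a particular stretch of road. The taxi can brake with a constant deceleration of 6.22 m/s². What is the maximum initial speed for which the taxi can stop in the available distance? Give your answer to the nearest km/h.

v²/(2a) = d ⇒ v = √(2 × 6.220 × 187) = √2326.28 = 48.2315 m/s.
48.2315 m/s × 3.6 = 173.633 km/h.

Maximum speed ≈ 174 km/h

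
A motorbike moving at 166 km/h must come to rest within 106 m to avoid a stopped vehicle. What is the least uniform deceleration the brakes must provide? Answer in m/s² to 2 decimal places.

166 km/h ÷ 3.6 = 46.1111 m/s.
v² = 2a·d ⇒ a = v²/(2d) = 46.1111² / (2 × 106.000) = 2126.234 / 212.000 = 10.0294 m/s².

Required deceleration ≈ 10.03 m/s²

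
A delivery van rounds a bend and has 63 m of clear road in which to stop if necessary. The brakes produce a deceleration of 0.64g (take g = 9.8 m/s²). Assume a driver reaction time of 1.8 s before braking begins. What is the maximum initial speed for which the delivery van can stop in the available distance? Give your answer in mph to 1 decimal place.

Maximum speed ≈ 42.5 mph

a = 0.64 × 9.8 = 6.272 m/s².
Stopping distance: v·t_r + v²/(2a) = 63 with t_r = 1.8 s and a = 6.272 m/s².
So v² + 22.579 v − 790.27 = 0.
Positive root: v = −a·t_r + √((a·t_r)² + 2a·d) = −11.290 + √(127.464 + 790.27) = 19.0041 m/s.
19.0041 m/s ÷ 0.44704 = 42.511 mph.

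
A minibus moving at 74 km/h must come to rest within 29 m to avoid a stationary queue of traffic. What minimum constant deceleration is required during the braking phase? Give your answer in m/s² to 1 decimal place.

Required deceleration ≈ 7.3 m/s²

74 km/h ÷ 3.6 = 20.5556 m/s.
v² = 2a·d ⇒ a = v²/(2d) = 20.5556² / (2 × 29.000) = 422.533 / 58.000 = 7.2851 m/s².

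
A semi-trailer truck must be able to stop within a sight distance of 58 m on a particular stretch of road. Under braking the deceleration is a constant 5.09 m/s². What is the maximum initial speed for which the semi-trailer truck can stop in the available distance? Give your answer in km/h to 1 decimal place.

v²/(2a) = d ⇒ v = √(2 × 5.090 × 58) = √590.44 = 24.2990 m/s.
24.2990 m/s × 3.6 = 87.476 km/h.

Maximum speed ≈ 87.5 km/h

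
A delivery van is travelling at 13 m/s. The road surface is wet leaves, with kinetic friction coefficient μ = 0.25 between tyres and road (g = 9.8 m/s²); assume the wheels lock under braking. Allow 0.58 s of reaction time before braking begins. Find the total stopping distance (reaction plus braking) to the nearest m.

Total stopping distance ≈ 42 m

a = μg = 0.25 × 9.8 = 2.450 m/s².
Reaction distance = v·t_r = 13.0000 × 0.58 = 7.540 m.
Braking distance = v²/(2a) = 13.0000² / (2 × 2.450) = 169.000 / 4.900 = 34.490 m.
Total = 7.540 + 34.490 = 42.030 m.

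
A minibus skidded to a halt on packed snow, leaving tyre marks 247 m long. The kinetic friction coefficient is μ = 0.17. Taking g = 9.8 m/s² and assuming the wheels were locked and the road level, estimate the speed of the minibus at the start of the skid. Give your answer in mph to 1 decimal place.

Initial speed ≈ 64.2 mph

Deceleration a = μg = 0.17 × 9.8 = 1.666 m/s².
v = √(2a·d) = √(2 × 1.666 × 247) = √823.004 = 28.6880 m/s.
= 28.6880 ÷ 0.44704 = 64.173 mph.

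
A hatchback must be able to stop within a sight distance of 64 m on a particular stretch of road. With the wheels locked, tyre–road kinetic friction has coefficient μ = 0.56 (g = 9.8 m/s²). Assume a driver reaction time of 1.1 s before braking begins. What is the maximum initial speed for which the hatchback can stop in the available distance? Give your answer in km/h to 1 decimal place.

Maximum speed ≈ 76.1 km/h

a = μg = 0.56 × 9.8 = 5.488 m/s².
Stopping distance: v·t_r + v²/(2a) = 64 with t_r = 1.1 s and a = 5.488 m/s².
So v² + 12.074 v − 702.46 = 0.
Positive root: v = −a·t_r + √((a·t_r)² + 2a·d) = −6.037 + √(36.445 + 702.46) = 21.1458 m/s.
21.1458 m/s × 3.6 = 76.125 km/h.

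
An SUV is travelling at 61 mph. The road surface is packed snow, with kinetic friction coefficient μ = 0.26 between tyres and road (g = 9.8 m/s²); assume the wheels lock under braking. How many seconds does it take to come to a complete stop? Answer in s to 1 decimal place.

61 mph × 0.44704 = 27.2694 m/s.
a = μg = 0.26 × 9.8 = 2.548 m/s².
Braking time = v/a = 27.2694 / 2.548 = 10.702 s.

Braking time ≈ 10.7 s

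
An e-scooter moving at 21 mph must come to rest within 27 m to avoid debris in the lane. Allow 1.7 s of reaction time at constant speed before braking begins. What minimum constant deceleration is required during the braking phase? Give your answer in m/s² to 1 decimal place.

Required deceleration ≈ 4.0 m/s²

21 mph × 0.44704 = 9.3878 m/s.
Distance covered during reaction = 9.3878 × 1.7 = 15.959 m.
Distance available for braking: 27 − 15.959 = 11.041 m.
v² = 2a·d ⇒ a = v²/(2d) = 9.3878² / (2 × 11.041) = 88.131 / 22.082 = 3.9911 m/s².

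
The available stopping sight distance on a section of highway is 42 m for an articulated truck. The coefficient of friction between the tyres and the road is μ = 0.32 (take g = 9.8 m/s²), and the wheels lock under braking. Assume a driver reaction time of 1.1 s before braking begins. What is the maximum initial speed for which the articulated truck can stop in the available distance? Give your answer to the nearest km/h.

Maximum speed ≈ 47 km/h

a = μg = 0.32 × 9.8 = 3.136 m/s².
Stopping distance: v·t_r + v²/(2a) = 42 with t_r = 1.1 s and a = 3.136 m/s².
So v² + 6.899 v − 263.42 = 0.
Positive root: v = −a·t_r + √((a·t_r)² + 2a·d) = −3.450 + √(11.903 + 263.42) = 13.1429 m/s.
13.1429 m/s × 3.6 = 47.314 km/h.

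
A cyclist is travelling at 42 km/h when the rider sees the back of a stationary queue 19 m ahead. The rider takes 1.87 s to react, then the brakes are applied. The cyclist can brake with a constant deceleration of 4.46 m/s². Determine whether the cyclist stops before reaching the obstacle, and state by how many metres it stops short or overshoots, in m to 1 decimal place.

No — it overshoots by 18.1 m

42 km/h ÷ 3.6 = 11.6667 m/s.
Reaction distance = 11.6667 × 1.87 = 21.817 m.
Braking distance = v²/(2a) = 136.112 / 8.920 = 15.259 m.
Total stopping distance = 21.817 + 15.259 = 37.076 m, vs 19 m available — it cannot stop in time and overshoots by 37.076 − 19 = 18.076 m.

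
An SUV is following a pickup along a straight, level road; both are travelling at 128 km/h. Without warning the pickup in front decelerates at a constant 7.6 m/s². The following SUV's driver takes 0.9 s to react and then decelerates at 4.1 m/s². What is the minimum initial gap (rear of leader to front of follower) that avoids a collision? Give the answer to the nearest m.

128 km/h ÷ 3.6 = 35.5556 m/s.
Leader travels v²/(2a_L) = 1264.201 / 15.200 = 83.171 m before stopping.
Follower covers v·t_r = 35.5556 × 0.9 = 32.000 m while reacting, then v²/(2a_F) = 1264.201 / 8.200 = 154.171 m while braking, for a total of 32.000 + 154.171 = 186.171 m.
Since a_F ≤ a_L and the follower starts braking later, the follower is never slower than the leader, so the closest approach is when both have stopped.
Minimum gap = 186.171 − 83.171 = 103.000 m.

Minimum gap ≈ 103 m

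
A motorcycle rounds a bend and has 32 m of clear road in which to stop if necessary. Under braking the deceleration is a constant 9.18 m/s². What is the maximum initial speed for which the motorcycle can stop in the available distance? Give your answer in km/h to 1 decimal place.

v²/(2a) = d ⇒ v = √(2 × 9.180 × 32) = √587.52 = 24.2388 m/s.
24.2388 m/s × 3.6 = 87.260 km/h.

Maximum speed ≈ 87.3 km/h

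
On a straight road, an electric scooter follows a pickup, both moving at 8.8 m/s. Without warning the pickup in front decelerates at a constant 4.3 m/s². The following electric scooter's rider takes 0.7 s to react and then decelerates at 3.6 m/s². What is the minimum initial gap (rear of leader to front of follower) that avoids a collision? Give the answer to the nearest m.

Leader travels v²/(2a_L) = 77.440 / 8.600 = 9.005 m before stopping.
Follower covers v·t_r = 8.8000 × 0.7 = 6.160 m while reacting, then v²/(2a_F) = 77.440 / 7.200 = 10.756 m while braking, for a total of 6.160 + 10.756 = 16.916 m.
Since a_F ≤ a_L and the follower starts braking later, the follower is never slower than the leader, so the closest approach is when both have stopped.
Minimum gap = 16.916 − 9.005 = 7.911 m.

Minimum gap ≈ 8 m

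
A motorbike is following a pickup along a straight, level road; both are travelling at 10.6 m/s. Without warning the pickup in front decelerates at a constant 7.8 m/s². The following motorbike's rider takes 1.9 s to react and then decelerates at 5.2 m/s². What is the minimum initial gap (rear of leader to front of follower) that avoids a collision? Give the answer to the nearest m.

Minimum gap ≈ 24 m

Leader travels v²/(2a_L) = 112.360 / 15.600 = 7.203 m before stopping.
Follower covers v·t_r = 10.6000 × 1.9 = 20.140 m while reacting, then v²/(2a_F) = 112.360 / 10.400 = 10.804 m while braking, for a total of 20.140 + 10.804 = 30.944 m.
Since a_F ≤ a_L and the follower starts braking later, the follower is never slower than the leader, so the closest approach is when both have stopped.
Minimum gap = 30.944 − 7.203 = 23.741 m.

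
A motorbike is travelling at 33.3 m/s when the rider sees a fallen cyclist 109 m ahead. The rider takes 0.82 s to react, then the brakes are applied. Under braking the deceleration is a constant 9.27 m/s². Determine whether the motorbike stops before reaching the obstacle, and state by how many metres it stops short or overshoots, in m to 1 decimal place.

Reaction distance = 33.3000 × 0.82 = 27.306 m.
Braking distance = v²/(2a) = 1108.890 / 18.540 = 59.811 m.
Total stopping distance = 27.306 + 59.811 = 87.117 m, vs 109 m available — it stops with 109 − 87.117 = 21.883 m to spare.

Yes — it stops 21.9 m short of the obstacle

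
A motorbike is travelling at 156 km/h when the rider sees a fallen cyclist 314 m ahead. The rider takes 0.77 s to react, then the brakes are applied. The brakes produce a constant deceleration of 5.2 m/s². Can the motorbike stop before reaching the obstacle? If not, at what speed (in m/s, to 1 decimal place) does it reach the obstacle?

156 km/h ÷ 3.6 = 43.3333 m/s.
Reaction distance = 43.3333 × 0.77 = 33.367 m.
Braking distance = v²/(2a) = 1877.775 / 10.400 = 180.555 m.
Total stopping distance = 33.367 + 180.555 = 213.922 m, vs 314 m available — it stops with 314 − 213.922 = 100.078 m to spare.

Yes — it stops about 100.1 m short of the obstacle, so it never reaches it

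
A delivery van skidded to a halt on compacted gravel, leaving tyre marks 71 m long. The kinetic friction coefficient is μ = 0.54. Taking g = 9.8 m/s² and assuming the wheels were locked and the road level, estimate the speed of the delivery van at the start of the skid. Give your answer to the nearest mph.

Deceleration a = μg = 0.54 × 9.8 = 5.292 m/s².
v = √(2a·d) = √(2 × 5.292 × 71) = √751.464 = 27.4128 m/s.
= 27.4128 ÷ 0.44704 = 61.321 mph.

Initial speed ≈ 61 mph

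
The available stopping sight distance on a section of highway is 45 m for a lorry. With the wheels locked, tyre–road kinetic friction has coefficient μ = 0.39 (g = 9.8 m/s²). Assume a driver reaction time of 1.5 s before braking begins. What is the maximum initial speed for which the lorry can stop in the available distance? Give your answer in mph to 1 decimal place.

Maximum speed ≈ 30.6 mph

a = μg = 0.39 × 9.8 = 3.822 m/s².
Stopping distance: v·t_r + v²/(2a) = 45 with t_r = 1.5 s and a = 3.822 m/s².
So v² + 11.466 v − 343.98 = 0.
Positive root: v = −a·t_r + √((a·t_r)² + 2a·d) = −5.733 + √(32.867 + 343.98) = 13.6795 m/s.
13.6795 m/s ÷ 0.44704 = 30.600 mph.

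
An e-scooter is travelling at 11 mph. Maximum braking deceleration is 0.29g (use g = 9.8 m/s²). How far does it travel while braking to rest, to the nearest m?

Braking distance ≈ 4 m

11 mph × 0.44704 = 4.9174 m/s.
a = 0.29 × 9.8 = 2.842 m/s².
Braking distance = v²/(2a) = 4.9174² / (2 × 2.842) = 24.181 / 5.684 = 4.254 m.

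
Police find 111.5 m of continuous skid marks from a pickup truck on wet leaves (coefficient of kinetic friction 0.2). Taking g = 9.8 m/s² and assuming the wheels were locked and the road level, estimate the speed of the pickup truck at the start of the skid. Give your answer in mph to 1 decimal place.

Deceleration a = μg = 0.2 × 9.8 = 1.960 m/s².
v = √(2a·d) = √(2 × 1.960 × 111.5) = √437.080 = 20.9065 m/s.
= 20.9065 ÷ 0.44704 = 46.767 mph.

Initial speed ≈ 46.8 mph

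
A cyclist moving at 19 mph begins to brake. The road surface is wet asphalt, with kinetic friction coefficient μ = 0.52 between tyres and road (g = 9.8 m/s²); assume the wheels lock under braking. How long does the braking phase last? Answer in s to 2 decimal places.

Braking time ≈ 1.67 s

19 mph × 0.44704 = 8.4938 m/s.
a = μg = 0.52 × 9.8 = 5.096 m/s².
Braking time = v/a = 8.4938 / 5.096 = 1.667 s.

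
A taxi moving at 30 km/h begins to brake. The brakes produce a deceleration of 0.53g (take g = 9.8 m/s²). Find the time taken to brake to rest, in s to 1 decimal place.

Braking time ≈ 1.6 s

30 km/h ÷ 3.6 = 8.3333 m/s.
a = 0.53 × 9.8 = 5.194 m/s².
Braking time = v/a = 8.3333 / 5.194 = 1.604 s.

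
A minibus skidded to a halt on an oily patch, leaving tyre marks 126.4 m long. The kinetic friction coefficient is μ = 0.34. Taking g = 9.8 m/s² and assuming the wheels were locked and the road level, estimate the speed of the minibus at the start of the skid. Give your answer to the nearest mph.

Deceleration a = μg = 0.34 × 9.8 = 3.332 m/s².
v = √(2a·d) = √(2 × 3.332 × 126.4) = √842.330 = 29.0229 m/s.
= 29.0229 ÷ 0.44704 = 64.922 mph.

Initial speed ≈ 65 mph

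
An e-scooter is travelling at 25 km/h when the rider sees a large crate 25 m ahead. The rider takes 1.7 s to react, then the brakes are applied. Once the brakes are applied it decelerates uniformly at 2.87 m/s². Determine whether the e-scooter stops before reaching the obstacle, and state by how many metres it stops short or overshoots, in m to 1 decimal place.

25 km/h ÷ 3.6 = 6.9444 m/s.
Reaction distance = 6.9444 × 1.7 = 11.805 m.
Braking distance = v²/(2a) = 48.225 / 5.740 = 8.402 m.
Total stopping distance = 11.805 + 8.402 = 20.207 m, vs 25 m available — it stops with 25 − 20.207 = 4.793 m to spare.

Yes — it stops 4.8 m short of the obstacle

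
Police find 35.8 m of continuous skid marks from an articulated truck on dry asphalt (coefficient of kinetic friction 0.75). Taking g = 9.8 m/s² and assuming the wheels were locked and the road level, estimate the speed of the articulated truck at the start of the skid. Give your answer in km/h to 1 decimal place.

Deceleration a = μg = 0.75 × 9.8 = 7.350 m/s².
v = √(2a·d) = √(2 × 7.350 × 35.8) = √526.260 = 22.9404 m/s.
= 22.9404 × 3.6 = 82.585 km/h.

Initial speed ≈ 82.6 km/h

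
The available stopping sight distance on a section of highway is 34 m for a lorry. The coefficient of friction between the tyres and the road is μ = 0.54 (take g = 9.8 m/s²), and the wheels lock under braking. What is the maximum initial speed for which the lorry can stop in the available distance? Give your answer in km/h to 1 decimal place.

a = μg = 0.54 × 9.8 = 5.292 m/s².
v²/(2a) = d ⇒ v = √(2 × 5.292 × 34) = √359.86 = 18.9700 m/s.
18.9700 m/s × 3.6 = 68.292 km/h.

Maximum speed ≈ 68.3 km/h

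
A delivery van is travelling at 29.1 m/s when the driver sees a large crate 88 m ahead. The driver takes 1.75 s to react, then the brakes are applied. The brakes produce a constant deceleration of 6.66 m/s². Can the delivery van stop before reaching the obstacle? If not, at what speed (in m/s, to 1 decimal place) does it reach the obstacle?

No — it strikes the obstacle at 18.8 m/s

Reaction distance = 29.1000 × 1.75 = 50.925 m.
Braking distance needed to stop: v²/(2a) = 846.810 / 13.320 = 63.574 m, so total needed = 50.925 + 63.574 = 114.499 m > 88 m — it cannot stop.
Distance remaining when braking begins: 88 − 50.925 = 37.075 m.
v² = v₀² − 2a·d = 846.810 − 2 × 6.660 × 37.075 = 352.971 m²/s².
v = √352.971 = 18.788 m/s.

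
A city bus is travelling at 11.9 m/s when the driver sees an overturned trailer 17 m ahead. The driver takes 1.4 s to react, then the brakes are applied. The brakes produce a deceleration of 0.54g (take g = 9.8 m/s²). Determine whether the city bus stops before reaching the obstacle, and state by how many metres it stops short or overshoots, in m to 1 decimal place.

No — it overshoots by 13.0 m

a = 0.54 × 9.8 = 5.292 m/s².
Reaction distance = 11.9000 × 1.4 = 16.660 m.
Braking distance = v²/(2a) = 141.610 / 10.584 = 13.380 m.
Total stopping distance = 16.660 + 13.380 = 30.040 m, vs 17 m available — it cannot stop in time and overshoots by 30.040 − 17 = 13.040 m.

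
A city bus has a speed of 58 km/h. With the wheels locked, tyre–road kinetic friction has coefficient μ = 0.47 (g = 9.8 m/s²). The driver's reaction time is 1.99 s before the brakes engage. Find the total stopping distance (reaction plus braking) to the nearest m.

Total stopping distance ≈ 60 m

58 km/h ÷ 3.6 = 16.1111 m/s.
a = μg = 0.47 × 9.8 = 4.606 m/s².
Reaction distance = v·t_r = 16.1111 × 1.99 = 32.061 m.
Braking distance = v²/(2a) = 16.1111² / (2 × 4.606) = 259.568 / 9.212 = 28.177 m.
Total = 32.061 + 28.177 = 60.238 m.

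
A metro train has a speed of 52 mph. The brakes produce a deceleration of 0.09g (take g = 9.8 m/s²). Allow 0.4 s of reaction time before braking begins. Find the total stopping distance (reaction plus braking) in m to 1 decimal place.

Total stopping distance ≈ 315.6 m

52 mph × 0.44704 = 23.2461 m/s.
a = 0.09 × 9.8 = 0.882 m/s².
Reaction distance = v·t_r = 23.2461 × 0.4 = 9.298 m.
Braking distance = v²/(2a) = 23.2461² / (2 × 0.882) = 540.381 / 1.764 = 306.338 m.
Total = 9.298 + 306.338 = 315.636 m.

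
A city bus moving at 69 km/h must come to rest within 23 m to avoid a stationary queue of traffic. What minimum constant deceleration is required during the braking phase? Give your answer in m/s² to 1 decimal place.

69 km/h ÷ 3.6 = 19.1667 m/s.
v² = 2a·d ⇒ a = v²/(2d) = 19.1667² / (2 × 23.000) = 367.362 / 46.000 = 7.9861 m/s².

Required deceleration ≈ 8.0 m/s²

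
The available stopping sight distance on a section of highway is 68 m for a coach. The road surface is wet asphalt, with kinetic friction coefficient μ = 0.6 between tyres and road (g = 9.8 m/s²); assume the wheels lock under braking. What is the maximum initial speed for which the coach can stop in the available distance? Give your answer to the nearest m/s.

a = μg = 0.6 × 9.8 = 5.880 m/s².
v²/(2a) = d ⇒ v = √(2 × 5.880 × 68) = √799.68 = 28.2786 m/s.

Maximum speed ≈ 28 m/s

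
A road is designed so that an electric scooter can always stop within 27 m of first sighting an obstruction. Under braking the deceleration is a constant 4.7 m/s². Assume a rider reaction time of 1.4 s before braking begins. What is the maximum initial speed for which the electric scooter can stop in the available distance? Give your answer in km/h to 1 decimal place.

Maximum speed ≈ 38.4 km/h

Stopping distance: v·t_r + v²/(2a) = 27 with t_r = 1.4 s and a = 4.700 m/s².
So v² + 13.160 v − 253.80 = 0.
Positive root: v = −a·t_r + √((a·t_r)² + 2a·d) = −6.580 + √(43.296 + 253.80) = 10.6565 m/s.
10.6565 m/s × 3.6 = 38.363 km/h.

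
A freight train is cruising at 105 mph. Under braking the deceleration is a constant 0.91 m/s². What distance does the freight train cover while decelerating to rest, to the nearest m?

105 mph × 0.44704 = 46.9392 m/s.
Braking distance = v²/(2a) = 46.9392² / (2 × 0.910) = 2203.288 / 1.820 = 1210.598 m.

Braking distance ≈ 1211 m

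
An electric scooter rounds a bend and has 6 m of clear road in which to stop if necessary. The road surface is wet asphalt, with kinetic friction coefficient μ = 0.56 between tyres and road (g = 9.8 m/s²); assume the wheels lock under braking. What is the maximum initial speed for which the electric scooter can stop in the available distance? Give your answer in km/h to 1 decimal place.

Maximum speed ≈ 29.2 km/h

a = μg = 0.56 × 9.8 = 5.488 m/s².
v²/(2a) = d ⇒ v = √(2 × 5.488 × 6) = √65.86 = 8.1154 m/s.
8.1154 m/s × 3.6 = 29.215 km/h.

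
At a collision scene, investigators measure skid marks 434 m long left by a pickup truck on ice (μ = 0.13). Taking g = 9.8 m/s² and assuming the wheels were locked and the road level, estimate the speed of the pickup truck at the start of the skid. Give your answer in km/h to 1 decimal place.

Deceleration a = μg = 0.13 × 9.8 = 1.274 m/s².
v = √(2a·d) = √(2 × 1.274 × 434) = √1105.832 = 33.2541 m/s.
= 33.2541 × 3.6 = 119.715 km/h.

Initial speed ≈ 119.7 km/h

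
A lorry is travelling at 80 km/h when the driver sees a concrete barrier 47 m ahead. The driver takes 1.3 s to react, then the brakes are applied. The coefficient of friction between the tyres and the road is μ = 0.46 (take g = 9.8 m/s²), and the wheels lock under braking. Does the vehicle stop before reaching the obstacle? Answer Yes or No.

No

80 km/h ÷ 3.6 = 22.2222 m/s.
a = μg = 0.46 × 9.8 = 4.508 m/s².
Reaction distance = 22.2222 × 1.3 = 28.889 m.
Braking distance = v²/(2a) = 493.826 / 9.016 = 54.772 m.
Total stopping distance = 28.889 + 54.772 = 83.661 m, vs 47 m available — it cannot stop in time and overshoots by 83.661 − 47 = 36.661 m.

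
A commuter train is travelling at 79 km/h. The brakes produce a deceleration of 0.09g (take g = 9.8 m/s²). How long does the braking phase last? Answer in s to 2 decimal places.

Braking time ≈ 24.88 s

79 km/h ÷ 3.6 = 21.9444 m/s.
a = 0.09 × 9.8 = 0.882 m/s².
Braking time = v/a = 21.9444 / 0.882 = 24.880 s.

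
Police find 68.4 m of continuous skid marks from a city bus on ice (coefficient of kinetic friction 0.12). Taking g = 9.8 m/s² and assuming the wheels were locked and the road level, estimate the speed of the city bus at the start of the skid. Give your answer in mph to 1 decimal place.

Deceleration a = μg = 0.12 × 9.8 = 1.176 m/s².
v = √(2a·d) = √(2 × 1.176 × 68.4) = √160.877 = 12.6837 m/s.
= 12.6837 ÷ 0.44704 = 28.373 mph.

Initial speed ≈ 28.4 mph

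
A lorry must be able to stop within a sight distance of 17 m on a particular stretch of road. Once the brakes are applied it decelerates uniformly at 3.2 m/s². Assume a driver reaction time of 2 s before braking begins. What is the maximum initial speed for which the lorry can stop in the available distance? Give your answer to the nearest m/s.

Stopping distance: v·t_r + v²/(2a) = 17 with t_r = 2 s and a = 3.200 m/s².
So v² + 12.800 v − 108.80 = 0.
Positive root: v = −a·t_r + √((a·t_r)² + 2a·d) = −6.400 + √(40.960 + 108.80) = 5.8376 m/s.

Maximum speed ≈ 6 m/s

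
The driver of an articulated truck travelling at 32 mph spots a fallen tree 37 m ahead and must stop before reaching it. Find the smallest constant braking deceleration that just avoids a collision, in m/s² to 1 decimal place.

Required deceleration ≈ 2.8 m/s²

32 mph × 0.44704 = 14.3053 m/s.
v² = 2a·d ⇒ a = v²/(2d) = 14.3053² / (2 × 37.000) = 204.642 / 74.000 = 2.7654 m/s².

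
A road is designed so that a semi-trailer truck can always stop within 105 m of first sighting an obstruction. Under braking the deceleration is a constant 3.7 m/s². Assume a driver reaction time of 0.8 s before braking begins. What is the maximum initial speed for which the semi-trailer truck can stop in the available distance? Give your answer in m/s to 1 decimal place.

Maximum speed ≈ 25.1 m/s

Stopping distance: v·t_r + v²/(2a) = 105 with t_r = 0.8 s and a = 3.700 m/s².
So v² + 5.920 v − 777.00 = 0.
Positive root: v = −a·t_r + √((a·t_r)² + 2a·d) = −2.960 + √(8.762 + 777.00) = 25.0714 m/s.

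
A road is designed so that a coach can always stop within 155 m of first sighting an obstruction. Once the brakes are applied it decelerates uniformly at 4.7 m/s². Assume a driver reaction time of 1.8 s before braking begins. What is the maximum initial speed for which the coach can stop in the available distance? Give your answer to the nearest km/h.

Stopping distance: v·t_r + v²/(2a) = 155 with t_r = 1.8 s and a = 4.700 m/s².
So v² + 16.920 v − 1457.00 = 0.
Positive root: v = −a·t_r + √((a·t_r)² + 2a·d) = −8.460 + √(71.572 + 1457.00) = 30.6370 m/s.
30.6370 m/s × 3.6 = 110.293 km/h.

Maximum speed ≈ 110 km/h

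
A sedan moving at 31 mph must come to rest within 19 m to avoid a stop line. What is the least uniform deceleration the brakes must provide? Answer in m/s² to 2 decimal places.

31 mph × 0.44704 = 13.8582 m/s.
v² = 2a·d ⇒ a = v²/(2d) = 13.8582² / (2 × 19.000) = 192.050 / 38.000 = 5.0539 m/s².

Required deceleration ≈ 5.05 m/s²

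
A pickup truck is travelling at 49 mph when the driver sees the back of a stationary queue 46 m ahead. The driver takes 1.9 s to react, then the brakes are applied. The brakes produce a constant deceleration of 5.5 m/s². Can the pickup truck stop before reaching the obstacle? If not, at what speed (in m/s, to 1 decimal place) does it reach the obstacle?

No — it strikes the obstacle at 20.8 m/s

49 mph × 0.44704 = 21.9050 m/s.
Reaction distance = 21.9050 × 1.9 = 41.620 m.
Braking distance needed to stop: v²/(2a) = 479.829 / 11.000 = 43.621 m, so total needed = 41.620 + 43.621 = 85.241 m > 46 m — it cannot stop.
Distance remaining when braking begins: 46 − 41.620 = 4.380 m.
v² = v₀² − 2a·d = 479.829 − 2 × 5.500 × 4.380 = 431.649 m²/s².
v = √431.649 = 20.776 m/s.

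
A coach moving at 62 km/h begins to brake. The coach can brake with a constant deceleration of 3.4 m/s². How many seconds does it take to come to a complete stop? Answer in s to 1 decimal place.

Braking time ≈ 5.1 s

62 km/h ÷ 3.6 = 17.2222 m/s.
Braking time = v/a = 17.2222 / 3.400 = 5.065 s.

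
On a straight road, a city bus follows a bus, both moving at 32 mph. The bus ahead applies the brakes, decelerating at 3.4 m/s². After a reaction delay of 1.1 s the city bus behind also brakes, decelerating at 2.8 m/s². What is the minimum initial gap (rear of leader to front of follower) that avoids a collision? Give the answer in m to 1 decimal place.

Minimum gap ≈ 22.2 m

32 mph × 0.44704 = 14.3053 m/s.
Leader travels v²/(2a_L) = 204.642 / 6.800 = 30.094 m before stopping.
Follower covers v·t_r = 14.3053 × 1.1 = 15.736 m while reacting, then v²/(2a_F) = 204.642 / 5.600 = 36.543 m while braking, for a total of 15.736 + 36.543 = 52.279 m.
Since a_F ≤ a_L and the follower starts braking later, the follower is never slower than the leader, so the closest approach is when both have stopped.
Minimum gap = 52.279 − 30.094 = 22.185 m.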